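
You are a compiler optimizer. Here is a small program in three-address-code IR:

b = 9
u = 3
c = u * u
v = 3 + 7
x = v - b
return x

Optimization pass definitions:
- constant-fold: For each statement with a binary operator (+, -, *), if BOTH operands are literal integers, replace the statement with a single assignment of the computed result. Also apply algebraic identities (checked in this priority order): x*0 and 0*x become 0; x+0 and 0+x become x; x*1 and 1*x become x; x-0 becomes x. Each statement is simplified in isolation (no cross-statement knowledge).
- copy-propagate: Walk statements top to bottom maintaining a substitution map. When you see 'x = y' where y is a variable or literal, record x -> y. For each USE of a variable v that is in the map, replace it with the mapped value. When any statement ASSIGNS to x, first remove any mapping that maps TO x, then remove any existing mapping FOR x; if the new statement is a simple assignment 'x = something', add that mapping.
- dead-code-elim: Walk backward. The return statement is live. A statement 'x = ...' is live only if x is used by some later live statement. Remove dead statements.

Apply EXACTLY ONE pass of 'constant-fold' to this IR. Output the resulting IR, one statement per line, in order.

Answer: b = 9
u = 3
c = u * u
v = 10
x = v - b
return x

Derivation:
Applying constant-fold statement-by-statement:
  [1] b = 9  (unchanged)
  [2] u = 3  (unchanged)
  [3] c = u * u  (unchanged)
  [4] v = 3 + 7  -> v = 10
  [5] x = v - b  (unchanged)
  [6] return x  (unchanged)
Result (6 stmts):
  b = 9
  u = 3
  c = u * u
  v = 10
  x = v - b
  return x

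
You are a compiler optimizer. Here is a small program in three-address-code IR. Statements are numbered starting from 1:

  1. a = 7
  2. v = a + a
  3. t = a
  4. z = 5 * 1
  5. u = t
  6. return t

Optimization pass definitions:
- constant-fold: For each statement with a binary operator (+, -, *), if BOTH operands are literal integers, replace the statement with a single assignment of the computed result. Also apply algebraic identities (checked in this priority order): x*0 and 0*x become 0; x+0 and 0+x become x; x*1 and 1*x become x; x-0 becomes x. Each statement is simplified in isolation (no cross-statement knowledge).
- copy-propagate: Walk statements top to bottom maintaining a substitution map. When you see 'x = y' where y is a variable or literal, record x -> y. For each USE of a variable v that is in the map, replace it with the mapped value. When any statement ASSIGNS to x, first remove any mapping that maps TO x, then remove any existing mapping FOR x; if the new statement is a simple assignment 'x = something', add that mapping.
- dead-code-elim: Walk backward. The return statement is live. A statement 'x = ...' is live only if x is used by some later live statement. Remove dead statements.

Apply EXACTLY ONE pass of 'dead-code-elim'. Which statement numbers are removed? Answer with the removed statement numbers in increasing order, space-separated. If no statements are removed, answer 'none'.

Backward liveness scan:
Stmt 1 'a = 7': KEEP (a is live); live-in = []
Stmt 2 'v = a + a': DEAD (v not in live set ['a'])
Stmt 3 't = a': KEEP (t is live); live-in = ['a']
Stmt 4 'z = 5 * 1': DEAD (z not in live set ['t'])
Stmt 5 'u = t': DEAD (u not in live set ['t'])
Stmt 6 'return t': KEEP (return); live-in = ['t']
Removed statement numbers: [2, 4, 5]
Surviving IR:
  a = 7
  t = a
  return t

Answer: 2 4 5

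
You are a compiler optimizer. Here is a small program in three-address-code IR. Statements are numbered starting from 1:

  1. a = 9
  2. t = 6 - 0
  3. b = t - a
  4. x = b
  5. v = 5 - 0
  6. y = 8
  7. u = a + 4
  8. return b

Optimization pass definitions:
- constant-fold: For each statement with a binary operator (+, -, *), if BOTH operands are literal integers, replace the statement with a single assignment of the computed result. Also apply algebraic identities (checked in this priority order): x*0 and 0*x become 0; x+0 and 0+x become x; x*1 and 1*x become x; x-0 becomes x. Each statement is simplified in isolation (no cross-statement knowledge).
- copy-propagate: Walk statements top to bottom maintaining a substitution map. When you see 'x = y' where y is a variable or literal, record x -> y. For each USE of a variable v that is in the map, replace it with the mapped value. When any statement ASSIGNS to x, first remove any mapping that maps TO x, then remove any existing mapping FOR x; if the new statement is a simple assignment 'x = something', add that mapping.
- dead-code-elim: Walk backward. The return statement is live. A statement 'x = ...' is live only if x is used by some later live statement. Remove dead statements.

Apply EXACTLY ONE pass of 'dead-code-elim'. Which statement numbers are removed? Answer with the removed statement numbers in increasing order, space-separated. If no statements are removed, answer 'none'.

Backward liveness scan:
Stmt 1 'a = 9': KEEP (a is live); live-in = []
Stmt 2 't = 6 - 0': KEEP (t is live); live-in = ['a']
Stmt 3 'b = t - a': KEEP (b is live); live-in = ['a', 't']
Stmt 4 'x = b': DEAD (x not in live set ['b'])
Stmt 5 'v = 5 - 0': DEAD (v not in live set ['b'])
Stmt 6 'y = 8': DEAD (y not in live set ['b'])
Stmt 7 'u = a + 4': DEAD (u not in live set ['b'])
Stmt 8 'return b': KEEP (return); live-in = ['b']
Removed statement numbers: [4, 5, 6, 7]
Surviving IR:
  a = 9
  t = 6 - 0
  b = t - a
  return b

Answer: 4 5 6 7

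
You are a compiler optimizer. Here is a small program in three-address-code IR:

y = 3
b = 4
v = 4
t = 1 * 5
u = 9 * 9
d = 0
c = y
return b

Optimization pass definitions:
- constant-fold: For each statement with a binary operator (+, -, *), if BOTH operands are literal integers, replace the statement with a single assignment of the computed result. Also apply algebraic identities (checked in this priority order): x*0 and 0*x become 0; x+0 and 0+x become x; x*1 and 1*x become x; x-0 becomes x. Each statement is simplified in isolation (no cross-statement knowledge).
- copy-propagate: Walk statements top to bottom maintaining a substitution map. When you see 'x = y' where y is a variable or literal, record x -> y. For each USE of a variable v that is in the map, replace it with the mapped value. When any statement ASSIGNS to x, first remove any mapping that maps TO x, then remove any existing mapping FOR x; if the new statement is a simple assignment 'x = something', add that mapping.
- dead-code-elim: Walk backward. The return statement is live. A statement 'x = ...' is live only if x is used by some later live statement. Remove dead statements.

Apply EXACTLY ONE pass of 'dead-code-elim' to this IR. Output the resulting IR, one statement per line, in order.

Applying dead-code-elim statement-by-statement:
  [8] return b  -> KEEP (return); live=['b']
  [7] c = y  -> DEAD (c not live)
  [6] d = 0  -> DEAD (d not live)
  [5] u = 9 * 9  -> DEAD (u not live)
  [4] t = 1 * 5  -> DEAD (t not live)
  [3] v = 4  -> DEAD (v not live)
  [2] b = 4  -> KEEP; live=[]
  [1] y = 3  -> DEAD (y not live)
Result (2 stmts):
  b = 4
  return b

Answer: b = 4
return b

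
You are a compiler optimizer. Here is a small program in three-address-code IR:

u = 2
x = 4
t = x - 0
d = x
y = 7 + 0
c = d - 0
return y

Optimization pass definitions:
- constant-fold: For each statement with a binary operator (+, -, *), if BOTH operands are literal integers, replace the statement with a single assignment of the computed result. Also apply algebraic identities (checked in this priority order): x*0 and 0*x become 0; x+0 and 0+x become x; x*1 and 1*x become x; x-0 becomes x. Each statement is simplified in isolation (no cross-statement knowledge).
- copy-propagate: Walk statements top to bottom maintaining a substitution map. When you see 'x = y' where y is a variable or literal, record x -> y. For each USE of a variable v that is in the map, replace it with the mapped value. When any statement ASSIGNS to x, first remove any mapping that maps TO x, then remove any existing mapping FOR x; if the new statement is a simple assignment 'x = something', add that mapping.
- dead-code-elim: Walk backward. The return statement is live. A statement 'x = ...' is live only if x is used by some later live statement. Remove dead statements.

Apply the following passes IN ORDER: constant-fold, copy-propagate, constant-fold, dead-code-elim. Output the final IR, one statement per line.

Answer: return 7

Derivation:
Initial IR:
  u = 2
  x = 4
  t = x - 0
  d = x
  y = 7 + 0
  c = d - 0
  return y
After constant-fold (7 stmts):
  u = 2
  x = 4
  t = x
  d = x
  y = 7
  c = d
  return y
After copy-propagate (7 stmts):
  u = 2
  x = 4
  t = 4
  d = 4
  y = 7
  c = 4
  return 7
After constant-fold (7 stmts):
  u = 2
  x = 4
  t = 4
  d = 4
  y = 7
  c = 4
  return 7
After dead-code-elim (1 stmts):
  return 7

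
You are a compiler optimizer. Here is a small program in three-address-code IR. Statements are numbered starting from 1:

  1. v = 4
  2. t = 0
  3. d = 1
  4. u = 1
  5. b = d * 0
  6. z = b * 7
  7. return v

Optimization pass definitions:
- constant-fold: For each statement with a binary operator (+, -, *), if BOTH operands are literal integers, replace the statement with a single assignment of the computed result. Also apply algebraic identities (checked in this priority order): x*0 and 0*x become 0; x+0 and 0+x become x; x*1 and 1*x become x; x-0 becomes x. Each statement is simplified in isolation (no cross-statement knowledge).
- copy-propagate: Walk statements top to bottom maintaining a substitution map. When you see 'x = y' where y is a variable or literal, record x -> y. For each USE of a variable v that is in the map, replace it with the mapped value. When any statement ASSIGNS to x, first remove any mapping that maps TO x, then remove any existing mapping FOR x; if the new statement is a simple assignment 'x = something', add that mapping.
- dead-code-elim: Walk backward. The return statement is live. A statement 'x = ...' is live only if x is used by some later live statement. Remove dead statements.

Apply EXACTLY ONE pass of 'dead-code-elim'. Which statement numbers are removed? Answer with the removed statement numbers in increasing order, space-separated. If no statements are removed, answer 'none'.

Backward liveness scan:
Stmt 1 'v = 4': KEEP (v is live); live-in = []
Stmt 2 't = 0': DEAD (t not in live set ['v'])
Stmt 3 'd = 1': DEAD (d not in live set ['v'])
Stmt 4 'u = 1': DEAD (u not in live set ['v'])
Stmt 5 'b = d * 0': DEAD (b not in live set ['v'])
Stmt 6 'z = b * 7': DEAD (z not in live set ['v'])
Stmt 7 'return v': KEEP (return); live-in = ['v']
Removed statement numbers: [2, 3, 4, 5, 6]
Surviving IR:
  v = 4
  return v

Answer: 2 3 4 5 6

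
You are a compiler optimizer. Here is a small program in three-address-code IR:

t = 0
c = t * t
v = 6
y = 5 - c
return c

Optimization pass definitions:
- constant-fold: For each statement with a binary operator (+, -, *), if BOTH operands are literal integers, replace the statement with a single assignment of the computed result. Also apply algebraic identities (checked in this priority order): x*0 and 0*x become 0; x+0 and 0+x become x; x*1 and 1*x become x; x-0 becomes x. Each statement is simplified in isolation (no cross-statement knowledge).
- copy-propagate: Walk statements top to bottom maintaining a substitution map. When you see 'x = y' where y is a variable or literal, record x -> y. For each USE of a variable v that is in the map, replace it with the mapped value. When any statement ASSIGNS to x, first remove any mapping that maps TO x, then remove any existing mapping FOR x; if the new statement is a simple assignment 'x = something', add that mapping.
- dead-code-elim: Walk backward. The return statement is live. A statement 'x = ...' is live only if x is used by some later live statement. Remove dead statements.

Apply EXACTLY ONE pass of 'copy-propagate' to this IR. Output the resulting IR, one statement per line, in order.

Answer: t = 0
c = 0 * 0
v = 6
y = 5 - c
return c

Derivation:
Applying copy-propagate statement-by-statement:
  [1] t = 0  (unchanged)
  [2] c = t * t  -> c = 0 * 0
  [3] v = 6  (unchanged)
  [4] y = 5 - c  (unchanged)
  [5] return c  (unchanged)
Result (5 stmts):
  t = 0
  c = 0 * 0
  v = 6
  y = 5 - c
  return c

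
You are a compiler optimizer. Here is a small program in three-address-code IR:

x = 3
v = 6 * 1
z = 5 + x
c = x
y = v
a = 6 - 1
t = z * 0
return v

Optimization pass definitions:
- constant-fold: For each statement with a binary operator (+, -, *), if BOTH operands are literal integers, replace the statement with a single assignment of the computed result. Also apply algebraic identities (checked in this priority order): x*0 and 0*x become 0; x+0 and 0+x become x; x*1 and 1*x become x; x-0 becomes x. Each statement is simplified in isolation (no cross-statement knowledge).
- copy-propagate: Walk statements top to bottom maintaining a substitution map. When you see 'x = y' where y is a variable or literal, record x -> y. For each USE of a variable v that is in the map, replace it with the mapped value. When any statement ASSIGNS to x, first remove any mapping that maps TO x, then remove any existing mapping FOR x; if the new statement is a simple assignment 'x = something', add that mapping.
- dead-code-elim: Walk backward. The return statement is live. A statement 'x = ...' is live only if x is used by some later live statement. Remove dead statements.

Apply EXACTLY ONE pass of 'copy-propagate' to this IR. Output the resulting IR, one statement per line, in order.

Answer: x = 3
v = 6 * 1
z = 5 + 3
c = 3
y = v
a = 6 - 1
t = z * 0
return v

Derivation:
Applying copy-propagate statement-by-statement:
  [1] x = 3  (unchanged)
  [2] v = 6 * 1  (unchanged)
  [3] z = 5 + x  -> z = 5 + 3
  [4] c = x  -> c = 3
  [5] y = v  (unchanged)
  [6] a = 6 - 1  (unchanged)
  [7] t = z * 0  (unchanged)
  [8] return v  (unchanged)
Result (8 stmts):
  x = 3
  v = 6 * 1
  z = 5 + 3
  c = 3
  y = v
  a = 6 - 1
  t = z * 0
  return v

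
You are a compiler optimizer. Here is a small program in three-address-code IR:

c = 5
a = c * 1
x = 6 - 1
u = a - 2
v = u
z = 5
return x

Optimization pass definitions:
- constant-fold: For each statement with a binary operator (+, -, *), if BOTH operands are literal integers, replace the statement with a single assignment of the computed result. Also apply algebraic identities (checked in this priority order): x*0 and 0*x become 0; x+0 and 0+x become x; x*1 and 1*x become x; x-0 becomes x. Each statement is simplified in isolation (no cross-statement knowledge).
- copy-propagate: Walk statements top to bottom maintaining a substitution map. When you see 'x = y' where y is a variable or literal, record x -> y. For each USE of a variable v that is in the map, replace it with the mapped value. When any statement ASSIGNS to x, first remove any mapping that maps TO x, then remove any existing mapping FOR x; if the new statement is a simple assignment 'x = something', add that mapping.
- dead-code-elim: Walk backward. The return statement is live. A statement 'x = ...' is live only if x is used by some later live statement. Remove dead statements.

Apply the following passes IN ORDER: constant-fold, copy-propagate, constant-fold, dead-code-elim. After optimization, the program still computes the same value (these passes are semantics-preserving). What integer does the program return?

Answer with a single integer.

Initial IR:
  c = 5
  a = c * 1
  x = 6 - 1
  u = a - 2
  v = u
  z = 5
  return x
After constant-fold (7 stmts):
  c = 5
  a = c
  x = 5
  u = a - 2
  v = u
  z = 5
  return x
After copy-propagate (7 stmts):
  c = 5
  a = 5
  x = 5
  u = 5 - 2
  v = u
  z = 5
  return 5
After constant-fold (7 stmts):
  c = 5
  a = 5
  x = 5
  u = 3
  v = u
  z = 5
  return 5
After dead-code-elim (1 stmts):
  return 5
Evaluate:
  c = 5  =>  c = 5
  a = c * 1  =>  a = 5
  x = 6 - 1  =>  x = 5
  u = a - 2  =>  u = 3
  v = u  =>  v = 3
  z = 5  =>  z = 5
  return x = 5

Answer: 5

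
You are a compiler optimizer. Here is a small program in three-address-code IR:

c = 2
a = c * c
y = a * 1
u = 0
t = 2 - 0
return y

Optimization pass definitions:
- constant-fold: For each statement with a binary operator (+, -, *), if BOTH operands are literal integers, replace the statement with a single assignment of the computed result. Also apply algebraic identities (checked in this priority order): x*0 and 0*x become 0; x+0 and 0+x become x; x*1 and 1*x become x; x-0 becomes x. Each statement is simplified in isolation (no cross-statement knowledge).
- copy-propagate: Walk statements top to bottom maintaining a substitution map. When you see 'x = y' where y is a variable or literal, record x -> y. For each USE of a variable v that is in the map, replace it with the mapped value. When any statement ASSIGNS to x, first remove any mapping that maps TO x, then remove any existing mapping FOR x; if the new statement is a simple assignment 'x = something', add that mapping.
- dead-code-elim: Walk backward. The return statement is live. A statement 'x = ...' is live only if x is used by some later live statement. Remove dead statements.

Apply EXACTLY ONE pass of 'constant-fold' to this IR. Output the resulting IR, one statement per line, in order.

Applying constant-fold statement-by-statement:
  [1] c = 2  (unchanged)
  [2] a = c * c  (unchanged)
  [3] y = a * 1  -> y = a
  [4] u = 0  (unchanged)
  [5] t = 2 - 0  -> t = 2
  [6] return y  (unchanged)
Result (6 stmts):
  c = 2
  a = c * c
  y = a
  u = 0
  t = 2
  return y

Answer: c = 2
a = c * c
y = a
u = 0
t = 2
return y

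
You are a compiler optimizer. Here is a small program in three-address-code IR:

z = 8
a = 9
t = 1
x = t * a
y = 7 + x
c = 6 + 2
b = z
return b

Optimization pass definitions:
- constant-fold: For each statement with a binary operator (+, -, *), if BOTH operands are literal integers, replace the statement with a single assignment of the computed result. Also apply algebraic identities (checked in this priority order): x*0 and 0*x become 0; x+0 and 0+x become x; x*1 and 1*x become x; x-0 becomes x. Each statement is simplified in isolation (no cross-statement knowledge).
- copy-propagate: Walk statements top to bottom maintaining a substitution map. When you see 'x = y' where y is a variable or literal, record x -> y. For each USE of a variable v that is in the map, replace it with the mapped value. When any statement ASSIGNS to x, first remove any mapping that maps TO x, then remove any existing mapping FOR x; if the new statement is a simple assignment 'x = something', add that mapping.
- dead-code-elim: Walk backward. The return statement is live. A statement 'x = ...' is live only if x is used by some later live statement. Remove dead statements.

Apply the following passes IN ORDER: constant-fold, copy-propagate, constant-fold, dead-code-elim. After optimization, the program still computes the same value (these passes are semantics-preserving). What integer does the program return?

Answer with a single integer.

Answer: 8

Derivation:
Initial IR:
  z = 8
  a = 9
  t = 1
  x = t * a
  y = 7 + x
  c = 6 + 2
  b = z
  return b
After constant-fold (8 stmts):
  z = 8
  a = 9
  t = 1
  x = t * a
  y = 7 + x
  c = 8
  b = z
  return b
After copy-propagate (8 stmts):
  z = 8
  a = 9
  t = 1
  x = 1 * 9
  y = 7 + x
  c = 8
  b = 8
  return 8
After constant-fold (8 stmts):
  z = 8
  a = 9
  t = 1
  x = 9
  y = 7 + x
  c = 8
  b = 8
  return 8
After dead-code-elim (1 stmts):
  return 8
Evaluate:
  z = 8  =>  z = 8
  a = 9  =>  a = 9
  t = 1  =>  t = 1
  x = t * a  =>  x = 9
  y = 7 + x  =>  y = 16
  c = 6 + 2  =>  c = 8
  b = z  =>  b = 8
  return b = 8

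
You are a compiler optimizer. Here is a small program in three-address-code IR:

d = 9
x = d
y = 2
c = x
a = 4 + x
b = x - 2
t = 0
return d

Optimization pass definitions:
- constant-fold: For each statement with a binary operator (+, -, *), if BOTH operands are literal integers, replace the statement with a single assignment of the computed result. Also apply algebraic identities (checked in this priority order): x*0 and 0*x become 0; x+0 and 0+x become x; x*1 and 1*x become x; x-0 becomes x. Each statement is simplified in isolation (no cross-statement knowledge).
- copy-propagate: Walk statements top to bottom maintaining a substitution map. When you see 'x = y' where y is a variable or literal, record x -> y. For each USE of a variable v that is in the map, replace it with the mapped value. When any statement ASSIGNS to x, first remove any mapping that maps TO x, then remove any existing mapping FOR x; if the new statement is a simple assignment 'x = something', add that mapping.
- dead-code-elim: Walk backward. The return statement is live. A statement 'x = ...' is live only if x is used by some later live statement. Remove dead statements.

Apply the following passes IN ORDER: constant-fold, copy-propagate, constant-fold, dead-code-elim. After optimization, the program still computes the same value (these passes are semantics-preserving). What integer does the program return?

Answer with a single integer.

Initial IR:
  d = 9
  x = d
  y = 2
  c = x
  a = 4 + x
  b = x - 2
  t = 0
  return d
After constant-fold (8 stmts):
  d = 9
  x = d
  y = 2
  c = x
  a = 4 + x
  b = x - 2
  t = 0
  return d
After copy-propagate (8 stmts):
  d = 9
  x = 9
  y = 2
  c = 9
  a = 4 + 9
  b = 9 - 2
  t = 0
  return 9
After constant-fold (8 stmts):
  d = 9
  x = 9
  y = 2
  c = 9
  a = 13
  b = 7
  t = 0
  return 9
After dead-code-elim (1 stmts):
  return 9
Evaluate:
  d = 9  =>  d = 9
  x = d  =>  x = 9
  y = 2  =>  y = 2
  c = x  =>  c = 9
  a = 4 + x  =>  a = 13
  b = x - 2  =>  b = 7
  t = 0  =>  t = 0
  return d = 9

Answer: 9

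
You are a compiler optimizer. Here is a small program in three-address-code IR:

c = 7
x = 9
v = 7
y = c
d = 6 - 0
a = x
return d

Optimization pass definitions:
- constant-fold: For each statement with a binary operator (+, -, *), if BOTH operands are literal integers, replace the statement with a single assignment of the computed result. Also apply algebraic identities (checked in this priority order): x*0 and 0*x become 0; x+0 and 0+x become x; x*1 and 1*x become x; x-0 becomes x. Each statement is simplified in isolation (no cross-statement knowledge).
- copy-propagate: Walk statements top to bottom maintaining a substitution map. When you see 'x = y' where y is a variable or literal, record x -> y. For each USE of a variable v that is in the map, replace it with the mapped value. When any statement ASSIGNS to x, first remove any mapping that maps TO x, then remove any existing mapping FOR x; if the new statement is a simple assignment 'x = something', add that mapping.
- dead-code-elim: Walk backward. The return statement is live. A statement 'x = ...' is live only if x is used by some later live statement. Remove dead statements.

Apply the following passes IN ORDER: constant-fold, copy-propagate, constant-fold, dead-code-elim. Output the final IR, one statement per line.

Initial IR:
  c = 7
  x = 9
  v = 7
  y = c
  d = 6 - 0
  a = x
  return d
After constant-fold (7 stmts):
  c = 7
  x = 9
  v = 7
  y = c
  d = 6
  a = x
  return d
After copy-propagate (7 stmts):
  c = 7
  x = 9
  v = 7
  y = 7
  d = 6
  a = 9
  return 6
After constant-fold (7 stmts):
  c = 7
  x = 9
  v = 7
  y = 7
  d = 6
  a = 9
  return 6
After dead-code-elim (1 stmts):
  return 6

Answer: return 6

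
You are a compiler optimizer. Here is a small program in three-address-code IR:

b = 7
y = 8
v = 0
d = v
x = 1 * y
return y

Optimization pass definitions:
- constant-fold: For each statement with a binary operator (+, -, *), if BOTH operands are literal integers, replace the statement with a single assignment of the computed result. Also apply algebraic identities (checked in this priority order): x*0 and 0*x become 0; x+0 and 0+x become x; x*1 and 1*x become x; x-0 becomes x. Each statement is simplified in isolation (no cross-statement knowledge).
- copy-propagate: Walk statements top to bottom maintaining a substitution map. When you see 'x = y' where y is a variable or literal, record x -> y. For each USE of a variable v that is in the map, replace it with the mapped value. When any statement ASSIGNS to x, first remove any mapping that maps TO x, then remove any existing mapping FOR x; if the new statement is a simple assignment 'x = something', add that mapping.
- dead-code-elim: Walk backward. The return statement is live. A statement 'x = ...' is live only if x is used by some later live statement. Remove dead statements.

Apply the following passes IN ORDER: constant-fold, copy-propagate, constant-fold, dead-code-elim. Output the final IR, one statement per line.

Answer: return 8

Derivation:
Initial IR:
  b = 7
  y = 8
  v = 0
  d = v
  x = 1 * y
  return y
After constant-fold (6 stmts):
  b = 7
  y = 8
  v = 0
  d = v
  x = y
  return y
After copy-propagate (6 stmts):
  b = 7
  y = 8
  v = 0
  d = 0
  x = 8
  return 8
After constant-fold (6 stmts):
  b = 7
  y = 8
  v = 0
  d = 0
  x = 8
  return 8
After dead-code-elim (1 stmts):
  return 8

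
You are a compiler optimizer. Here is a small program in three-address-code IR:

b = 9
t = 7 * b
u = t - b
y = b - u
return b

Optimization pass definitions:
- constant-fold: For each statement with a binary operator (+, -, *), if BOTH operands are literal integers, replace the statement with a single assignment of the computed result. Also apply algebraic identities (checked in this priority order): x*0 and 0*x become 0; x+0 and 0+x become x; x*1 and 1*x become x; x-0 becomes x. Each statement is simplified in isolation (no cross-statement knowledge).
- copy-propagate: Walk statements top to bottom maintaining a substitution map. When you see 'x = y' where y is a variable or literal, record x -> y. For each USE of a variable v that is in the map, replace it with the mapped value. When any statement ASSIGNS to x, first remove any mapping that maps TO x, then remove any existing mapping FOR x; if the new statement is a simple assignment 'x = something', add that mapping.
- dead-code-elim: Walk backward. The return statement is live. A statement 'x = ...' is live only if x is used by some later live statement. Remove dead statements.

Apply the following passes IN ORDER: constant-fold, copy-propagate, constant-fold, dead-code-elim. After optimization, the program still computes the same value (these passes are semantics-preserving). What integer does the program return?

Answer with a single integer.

Answer: 9

Derivation:
Initial IR:
  b = 9
  t = 7 * b
  u = t - b
  y = b - u
  return b
After constant-fold (5 stmts):
  b = 9
  t = 7 * b
  u = t - b
  y = b - u
  return b
After copy-propagate (5 stmts):
  b = 9
  t = 7 * 9
  u = t - 9
  y = 9 - u
  return 9
After constant-fold (5 stmts):
  b = 9
  t = 63
  u = t - 9
  y = 9 - u
  return 9
After dead-code-elim (1 stmts):
  return 9
Evaluate:
  b = 9  =>  b = 9
  t = 7 * b  =>  t = 63
  u = t - b  =>  u = 54
  y = b - u  =>  y = -45
  return b = 9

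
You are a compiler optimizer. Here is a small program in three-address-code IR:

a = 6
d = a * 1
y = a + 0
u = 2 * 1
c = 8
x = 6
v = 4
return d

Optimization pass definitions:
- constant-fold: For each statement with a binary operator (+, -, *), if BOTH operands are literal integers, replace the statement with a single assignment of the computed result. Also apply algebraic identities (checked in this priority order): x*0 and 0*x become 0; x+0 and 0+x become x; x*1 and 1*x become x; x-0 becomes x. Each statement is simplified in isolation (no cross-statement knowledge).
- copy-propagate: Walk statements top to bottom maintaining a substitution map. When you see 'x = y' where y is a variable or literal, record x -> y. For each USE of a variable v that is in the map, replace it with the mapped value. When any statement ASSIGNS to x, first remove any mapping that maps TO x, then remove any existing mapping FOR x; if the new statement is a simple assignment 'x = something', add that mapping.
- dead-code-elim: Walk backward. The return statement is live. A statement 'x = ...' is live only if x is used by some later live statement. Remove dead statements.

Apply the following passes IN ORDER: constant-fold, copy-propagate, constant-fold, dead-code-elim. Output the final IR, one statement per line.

Answer: return 6

Derivation:
Initial IR:
  a = 6
  d = a * 1
  y = a + 0
  u = 2 * 1
  c = 8
  x = 6
  v = 4
  return d
After constant-fold (8 stmts):
  a = 6
  d = a
  y = a
  u = 2
  c = 8
  x = 6
  v = 4
  return d
After copy-propagate (8 stmts):
  a = 6
  d = 6
  y = 6
  u = 2
  c = 8
  x = 6
  v = 4
  return 6
After constant-fold (8 stmts):
  a = 6
  d = 6
  y = 6
  u = 2
  c = 8
  x = 6
  v = 4
  return 6
After dead-code-elim (1 stmts):
  return 6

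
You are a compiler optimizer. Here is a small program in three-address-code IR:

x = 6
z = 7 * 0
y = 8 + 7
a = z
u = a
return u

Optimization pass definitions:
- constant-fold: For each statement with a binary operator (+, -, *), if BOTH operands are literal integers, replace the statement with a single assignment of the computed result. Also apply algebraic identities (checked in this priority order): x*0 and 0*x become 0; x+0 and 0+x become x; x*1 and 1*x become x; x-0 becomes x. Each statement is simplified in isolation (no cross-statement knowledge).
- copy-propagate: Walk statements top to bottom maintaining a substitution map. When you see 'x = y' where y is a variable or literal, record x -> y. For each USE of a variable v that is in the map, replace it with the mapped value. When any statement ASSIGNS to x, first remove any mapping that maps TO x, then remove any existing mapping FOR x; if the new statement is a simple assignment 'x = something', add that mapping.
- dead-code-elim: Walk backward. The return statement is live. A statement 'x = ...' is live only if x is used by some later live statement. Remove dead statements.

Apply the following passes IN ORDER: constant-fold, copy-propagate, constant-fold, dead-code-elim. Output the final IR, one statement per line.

Initial IR:
  x = 6
  z = 7 * 0
  y = 8 + 7
  a = z
  u = a
  return u
After constant-fold (6 stmts):
  x = 6
  z = 0
  y = 15
  a = z
  u = a
  return u
After copy-propagate (6 stmts):
  x = 6
  z = 0
  y = 15
  a = 0
  u = 0
  return 0
After constant-fold (6 stmts):
  x = 6
  z = 0
  y = 15
  a = 0
  u = 0
  return 0
After dead-code-elim (1 stmts):
  return 0

Answer: return 0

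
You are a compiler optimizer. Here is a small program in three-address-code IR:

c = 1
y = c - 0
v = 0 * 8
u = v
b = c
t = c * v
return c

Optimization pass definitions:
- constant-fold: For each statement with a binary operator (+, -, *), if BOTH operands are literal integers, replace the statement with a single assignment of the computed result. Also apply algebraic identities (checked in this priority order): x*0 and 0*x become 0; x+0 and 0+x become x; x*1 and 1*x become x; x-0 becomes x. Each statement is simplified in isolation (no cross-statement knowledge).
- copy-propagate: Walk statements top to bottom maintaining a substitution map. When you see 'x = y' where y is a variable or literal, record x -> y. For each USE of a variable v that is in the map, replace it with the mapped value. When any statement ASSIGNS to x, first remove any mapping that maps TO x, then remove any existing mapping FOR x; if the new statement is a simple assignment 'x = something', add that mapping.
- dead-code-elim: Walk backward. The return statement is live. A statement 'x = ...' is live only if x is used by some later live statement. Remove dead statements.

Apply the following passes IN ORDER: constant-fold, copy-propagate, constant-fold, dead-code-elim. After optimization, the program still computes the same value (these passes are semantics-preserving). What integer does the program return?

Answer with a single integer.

Answer: 1

Derivation:
Initial IR:
  c = 1
  y = c - 0
  v = 0 * 8
  u = v
  b = c
  t = c * v
  return c
After constant-fold (7 stmts):
  c = 1
  y = c
  v = 0
  u = v
  b = c
  t = c * v
  return c
After copy-propagate (7 stmts):
  c = 1
  y = 1
  v = 0
  u = 0
  b = 1
  t = 1 * 0
  return 1
After constant-fold (7 stmts):
  c = 1
  y = 1
  v = 0
  u = 0
  b = 1
  t = 0
  return 1
After dead-code-elim (1 stmts):
  return 1
Evaluate:
  c = 1  =>  c = 1
  y = c - 0  =>  y = 1
  v = 0 * 8  =>  v = 0
  u = v  =>  u = 0
  b = c  =>  b = 1
  t = c * v  =>  t = 0
  return c = 1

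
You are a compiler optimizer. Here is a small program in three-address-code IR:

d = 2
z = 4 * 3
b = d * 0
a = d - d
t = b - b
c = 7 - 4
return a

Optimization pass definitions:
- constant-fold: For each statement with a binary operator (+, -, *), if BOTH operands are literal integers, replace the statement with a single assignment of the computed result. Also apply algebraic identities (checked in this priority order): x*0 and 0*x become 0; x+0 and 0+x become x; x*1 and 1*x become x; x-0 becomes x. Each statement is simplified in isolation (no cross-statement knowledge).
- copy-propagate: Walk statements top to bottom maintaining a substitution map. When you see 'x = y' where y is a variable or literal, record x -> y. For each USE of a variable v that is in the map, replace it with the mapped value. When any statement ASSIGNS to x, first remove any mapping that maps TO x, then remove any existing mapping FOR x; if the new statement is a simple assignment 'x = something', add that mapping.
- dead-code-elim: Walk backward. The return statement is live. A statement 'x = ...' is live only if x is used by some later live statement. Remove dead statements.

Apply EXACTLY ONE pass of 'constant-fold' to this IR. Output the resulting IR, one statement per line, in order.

Answer: d = 2
z = 12
b = 0
a = d - d
t = b - b
c = 3
return a

Derivation:
Applying constant-fold statement-by-statement:
  [1] d = 2  (unchanged)
  [2] z = 4 * 3  -> z = 12
  [3] b = d * 0  -> b = 0
  [4] a = d - d  (unchanged)
  [5] t = b - b  (unchanged)
  [6] c = 7 - 4  -> c = 3
  [7] return a  (unchanged)
Result (7 stmts):
  d = 2
  z = 12
  b = 0
  a = d - d
  t = b - b
  c = 3
  return a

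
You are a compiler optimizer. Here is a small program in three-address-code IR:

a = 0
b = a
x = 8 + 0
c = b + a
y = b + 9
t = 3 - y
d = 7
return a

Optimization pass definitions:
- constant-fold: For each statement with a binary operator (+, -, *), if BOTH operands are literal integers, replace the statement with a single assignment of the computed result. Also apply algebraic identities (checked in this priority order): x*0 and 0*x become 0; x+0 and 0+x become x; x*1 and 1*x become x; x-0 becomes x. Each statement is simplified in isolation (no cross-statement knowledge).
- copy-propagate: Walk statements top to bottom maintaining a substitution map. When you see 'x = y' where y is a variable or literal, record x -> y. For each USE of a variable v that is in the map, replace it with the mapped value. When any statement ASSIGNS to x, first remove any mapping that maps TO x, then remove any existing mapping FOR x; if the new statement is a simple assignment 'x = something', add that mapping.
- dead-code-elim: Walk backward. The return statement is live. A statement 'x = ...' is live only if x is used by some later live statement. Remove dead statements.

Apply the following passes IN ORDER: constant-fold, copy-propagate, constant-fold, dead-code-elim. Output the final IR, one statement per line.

Initial IR:
  a = 0
  b = a
  x = 8 + 0
  c = b + a
  y = b + 9
  t = 3 - y
  d = 7
  return a
After constant-fold (8 stmts):
  a = 0
  b = a
  x = 8
  c = b + a
  y = b + 9
  t = 3 - y
  d = 7
  return a
After copy-propagate (8 stmts):
  a = 0
  b = 0
  x = 8
  c = 0 + 0
  y = 0 + 9
  t = 3 - y
  d = 7
  return 0
After constant-fold (8 stmts):
  a = 0
  b = 0
  x = 8
  c = 0
  y = 9
  t = 3 - y
  d = 7
  return 0
After dead-code-elim (1 stmts):
  return 0

Answer: return 0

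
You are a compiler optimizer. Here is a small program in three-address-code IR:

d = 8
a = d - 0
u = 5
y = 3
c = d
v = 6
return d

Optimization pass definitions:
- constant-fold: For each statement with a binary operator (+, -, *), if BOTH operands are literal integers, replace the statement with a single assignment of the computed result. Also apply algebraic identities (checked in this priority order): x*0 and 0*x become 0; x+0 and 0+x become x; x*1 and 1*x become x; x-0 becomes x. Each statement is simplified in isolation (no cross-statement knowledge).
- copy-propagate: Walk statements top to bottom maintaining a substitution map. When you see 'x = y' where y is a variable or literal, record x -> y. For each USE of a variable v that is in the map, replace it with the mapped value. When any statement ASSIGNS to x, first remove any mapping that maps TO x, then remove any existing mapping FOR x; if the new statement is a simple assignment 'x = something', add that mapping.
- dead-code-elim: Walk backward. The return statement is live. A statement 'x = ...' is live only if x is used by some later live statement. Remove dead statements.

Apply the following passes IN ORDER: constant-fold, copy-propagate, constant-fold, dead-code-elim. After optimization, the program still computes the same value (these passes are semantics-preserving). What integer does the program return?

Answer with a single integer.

Initial IR:
  d = 8
  a = d - 0
  u = 5
  y = 3
  c = d
  v = 6
  return d
After constant-fold (7 stmts):
  d = 8
  a = d
  u = 5
  y = 3
  c = d
  v = 6
  return d
After copy-propagate (7 stmts):
  d = 8
  a = 8
  u = 5
  y = 3
  c = 8
  v = 6
  return 8
After constant-fold (7 stmts):
  d = 8
  a = 8
  u = 5
  y = 3
  c = 8
  v = 6
  return 8
After dead-code-elim (1 stmts):
  return 8
Evaluate:
  d = 8  =>  d = 8
  a = d - 0  =>  a = 8
  u = 5  =>  u = 5
  y = 3  =>  y = 3
  c = d  =>  c = 8
  v = 6  =>  v = 6
  return d = 8

Answer: 8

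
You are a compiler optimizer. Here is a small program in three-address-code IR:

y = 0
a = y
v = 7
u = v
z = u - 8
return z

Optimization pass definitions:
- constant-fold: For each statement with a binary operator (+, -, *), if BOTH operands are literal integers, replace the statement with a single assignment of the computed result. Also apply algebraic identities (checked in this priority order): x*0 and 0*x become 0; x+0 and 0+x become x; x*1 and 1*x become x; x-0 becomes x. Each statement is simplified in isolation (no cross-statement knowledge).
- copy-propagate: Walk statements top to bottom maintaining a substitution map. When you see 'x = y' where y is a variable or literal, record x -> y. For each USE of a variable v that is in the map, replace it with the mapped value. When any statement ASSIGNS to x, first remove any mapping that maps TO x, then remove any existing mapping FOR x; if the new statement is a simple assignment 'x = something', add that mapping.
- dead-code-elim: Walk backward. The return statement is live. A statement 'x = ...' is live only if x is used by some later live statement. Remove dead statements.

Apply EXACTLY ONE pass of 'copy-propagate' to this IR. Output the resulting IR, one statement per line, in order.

Applying copy-propagate statement-by-statement:
  [1] y = 0  (unchanged)
  [2] a = y  -> a = 0
  [3] v = 7  (unchanged)
  [4] u = v  -> u = 7
  [5] z = u - 8  -> z = 7 - 8
  [6] return z  (unchanged)
Result (6 stmts):
  y = 0
  a = 0
  v = 7
  u = 7
  z = 7 - 8
  return z

Answer: y = 0
a = 0
v = 7
u = 7
z = 7 - 8
return z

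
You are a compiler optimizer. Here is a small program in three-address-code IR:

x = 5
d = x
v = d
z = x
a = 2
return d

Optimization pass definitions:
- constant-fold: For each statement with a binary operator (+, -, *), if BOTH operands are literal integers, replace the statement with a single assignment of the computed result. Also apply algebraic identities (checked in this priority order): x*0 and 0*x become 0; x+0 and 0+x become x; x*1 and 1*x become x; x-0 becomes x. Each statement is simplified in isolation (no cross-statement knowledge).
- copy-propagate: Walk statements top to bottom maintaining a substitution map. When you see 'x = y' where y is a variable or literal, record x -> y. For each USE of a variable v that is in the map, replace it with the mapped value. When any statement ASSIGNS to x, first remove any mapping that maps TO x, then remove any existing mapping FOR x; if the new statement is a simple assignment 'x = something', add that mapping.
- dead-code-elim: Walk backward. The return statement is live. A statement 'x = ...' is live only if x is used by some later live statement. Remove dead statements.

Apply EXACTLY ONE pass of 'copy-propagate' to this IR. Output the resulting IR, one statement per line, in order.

Applying copy-propagate statement-by-statement:
  [1] x = 5  (unchanged)
  [2] d = x  -> d = 5
  [3] v = d  -> v = 5
  [4] z = x  -> z = 5
  [5] a = 2  (unchanged)
  [6] return d  -> return 5
Result (6 stmts):
  x = 5
  d = 5
  v = 5
  z = 5
  a = 2
  return 5

Answer: x = 5
d = 5
v = 5
z = 5
a = 2
return 5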